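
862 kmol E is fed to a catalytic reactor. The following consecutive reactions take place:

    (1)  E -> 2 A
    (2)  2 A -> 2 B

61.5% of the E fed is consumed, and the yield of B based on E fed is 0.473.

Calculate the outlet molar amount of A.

Conversion of E: E consumed = 1ξ₁ = 0.615 × 862 → ξ₁ = 530.1 kmol.
Yield of B: 2ξ₂ / 862 = 0.473 → ξ₂ = 203.9 kmol.
Outlet amounts (n = n₀ + Σ ν·ξ):
  E: 862 − 1(530.1) = 331.9
  A: 0 + 2(530.1) − 2(203.9) = 652.5
  B: 0 + 2(203.9) = 407.7

653 kmol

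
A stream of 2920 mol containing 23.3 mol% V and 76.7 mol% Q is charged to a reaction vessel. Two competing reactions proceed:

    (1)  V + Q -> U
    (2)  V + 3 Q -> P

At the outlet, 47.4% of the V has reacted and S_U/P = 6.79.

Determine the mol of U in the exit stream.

Conversion of V: V consumed = 0.474 × 680.4 = 322.5 mol = 1ξ₁ + 1ξ₂.
Selectivity: 1ξ₁ / (1ξ₂) = 6.79 → ξ₁ = 6.79 ξ₂.
Substitute: (1·6.79 + 1) ξ₂ = 322.5 → ξ₂ = 41.4 mol, ξ₁ = 281.1 mol.
Outlet amounts (n = n₀ + Σ ν·ξ):
  V: 680.4 − 1(281.1) − 1(41.4) = 357.9
  Q: 2240 − 1(281.1) − 3(41.4) = 1834
  U: 0 + 1(281.1) = 281.1
  P: 0 + 1(41.4) = 41.4

281 mol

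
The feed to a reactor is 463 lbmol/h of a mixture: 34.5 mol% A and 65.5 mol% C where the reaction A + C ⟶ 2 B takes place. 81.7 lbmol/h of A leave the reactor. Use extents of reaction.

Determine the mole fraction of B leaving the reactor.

0.337

For A: n = n₀ − 1ξ → 81.7 = 159.7 − 1ξ, giving ξ = 78.04 lbmol/h.
Outlet amounts (n = n₀ + ν ξ):
  A: 159.7 − 1(78.04) = 81.7
  C: 303.3 − 1(78.04) = 225.2
  B: 0 + 2(78.04) = 156.1
Total out = 463 lbmol/h; y_B = 156.1 / 463 = 0.3371.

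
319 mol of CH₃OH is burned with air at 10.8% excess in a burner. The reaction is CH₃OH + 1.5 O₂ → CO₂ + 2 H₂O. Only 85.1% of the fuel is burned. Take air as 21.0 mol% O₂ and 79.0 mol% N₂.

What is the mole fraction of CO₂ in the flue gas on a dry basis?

Stoichiometric O₂ = 1.5 × 319 = 478.5 mol; O₂ fed = 478.5 × 1.108 = 530.2 mol.
N₂ fed = 530.2 × 79/21 = 1994 mol.
Fuel reacted = 0.851 × 319 → ξ = 271.5 mol.
Outlet (n = n₀ + ν ξ):
  CH₃OH: 319 − 1(271.5) = 47.53
  O₂: 530.2 − 1.5(271.5) = 123
  N₂: 1994 (inert)
  CO₂: 0 + 1(271.5) = 271.5
  H₂O: 0 + 2(271.5) = 542.9
Dry total = 2436 mol; y_CO₂ (dry) = 271.5 / 2436 = 0.1114.

0.111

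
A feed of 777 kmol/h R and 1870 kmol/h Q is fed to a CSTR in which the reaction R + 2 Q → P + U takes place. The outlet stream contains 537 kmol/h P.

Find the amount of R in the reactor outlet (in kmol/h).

240 kmol/h

For P: n = n₀ + 1ξ → 537 = 0 + 1ξ, giving ξ = 537 kmol/h.
Outlet amounts (n = n₀ + ν ξ):
  R: 777 − 1(537) = 240
  Q: 1870 − 2(537) = 796
  P: 0 + 1(537) = 537
  U: 0 + 1(537) = 537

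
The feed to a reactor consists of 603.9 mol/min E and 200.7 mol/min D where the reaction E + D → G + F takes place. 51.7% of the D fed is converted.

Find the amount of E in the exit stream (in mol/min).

500 mol/min

D reacted = 0.517 × 200.7 = 103.8 mol/min; ν_D = −1, so ξ = 103.8/1 = 103.8 mol/min.
Outlet amounts (n = n₀ + ν ξ):
  E: 603.9 − 1(103.8) = 500.1
  D: 200.7 − 1(103.8) = 96.94
  G: 0 + 1(103.8) = 103.8
  F: 0 + 1(103.8) = 103.8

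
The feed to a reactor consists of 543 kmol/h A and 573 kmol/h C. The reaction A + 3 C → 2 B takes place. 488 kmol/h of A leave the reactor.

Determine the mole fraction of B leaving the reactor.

For A: n = n₀ − 1ξ → 488 = 543 − 1ξ, giving ξ = 55 kmol/h.
Outlet amounts (n = n₀ + ν ξ):
  A: 543 − 1(55) = 488
  C: 573 − 3(55) = 408
  B: 0 + 2(55) = 110
Total out = 1006 kmol/h; y_B = 110 / 1006 = 0.1093.

0.109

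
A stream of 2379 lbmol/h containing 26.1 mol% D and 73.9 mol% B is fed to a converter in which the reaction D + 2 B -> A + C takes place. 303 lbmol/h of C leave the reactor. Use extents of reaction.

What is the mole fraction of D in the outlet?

For C: n = n₀ + 1ξ → 303 = 0 + 1ξ, giving ξ = 303 lbmol/h.
Outlet amounts (n = n₀ + ν ξ):
  D: 620.9 − 1(303) = 317.9
  B: 1758 − 2(303) = 1152
  A: 0 + 1(303) = 303
  C: 0 + 1(303) = 303
Total out = 2076 lbmol/h; y_D = 317.9 / 2076 = 0.1531.

0.153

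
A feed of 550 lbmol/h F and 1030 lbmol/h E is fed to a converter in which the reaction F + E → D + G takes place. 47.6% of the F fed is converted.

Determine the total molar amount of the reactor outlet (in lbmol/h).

1580 lbmol/h

F reacted = 0.476 × 550 = 261.8 lbmol/h; ν_F = −1, so ξ = 261.8/1 = 261.8 lbmol/h.
Outlet amounts (n = n₀ + ν ξ):
  F: 550 − 1(261.8) = 288.2
  E: 1030 − 1(261.8) = 768.2
  D: 0 + 1(261.8) = 261.8
  G: 0 + 1(261.8) = 261.8
Total out = 288.2 + 768.2 + 261.8 + 261.8 = 1580 lbmol/h.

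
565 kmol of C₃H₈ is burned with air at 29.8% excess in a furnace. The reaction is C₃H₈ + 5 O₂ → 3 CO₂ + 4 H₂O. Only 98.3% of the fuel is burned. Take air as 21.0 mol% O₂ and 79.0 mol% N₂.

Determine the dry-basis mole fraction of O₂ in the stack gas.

0.0544

Stoichiometric O₂ = 5 × 565 = 2825 kmol; O₂ fed = 2825 × 1.298 = 3667 kmol.
N₂ fed = 3667 × 79/21 = 13790 kmol.
Fuel reacted = 0.983 × 565 → ξ = 555.4 kmol.
Outlet (n = n₀ + ν ξ):
  C₃H₈: 565 − 1(555.4) = 9.605
  O₂: 3667 − 5(555.4) = 889.9
  N₂: 13790 (inert)
  CO₂: 0 + 3(555.4) = 1666
  H₂O: 0 + 4(555.4) = 2222
Dry total = 16360 kmol; y_O₂ (dry) = 889.9 / 16360 = 0.05439.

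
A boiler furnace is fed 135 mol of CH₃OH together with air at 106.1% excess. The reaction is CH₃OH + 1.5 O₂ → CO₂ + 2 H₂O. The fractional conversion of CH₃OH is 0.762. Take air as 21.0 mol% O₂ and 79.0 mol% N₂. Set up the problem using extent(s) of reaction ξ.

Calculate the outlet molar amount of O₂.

263 mol

Stoichiometric O₂ = 1.5 × 135 = 202.5 mol; O₂ fed = 202.5 × 2.061 = 417.4 mol.
N₂ fed = 417.4 × 79/21 = 1570 mol.
Fuel reacted = 0.762 × 135 → ξ = 102.9 mol.
Outlet (n = n₀ + ν ξ):
  CH₃OH: 135 − 1(102.9) = 32.13
  O₂: 417.4 − 1.5(102.9) = 263
  N₂: 1570 (inert)
  CO₂: 0 + 1(102.9) = 102.9
  H₂O: 0 + 2(102.9) = 205.7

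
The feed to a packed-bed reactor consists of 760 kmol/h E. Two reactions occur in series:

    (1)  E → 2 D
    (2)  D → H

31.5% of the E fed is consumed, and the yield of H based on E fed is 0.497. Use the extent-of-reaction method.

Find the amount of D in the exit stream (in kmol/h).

Conversion of E: E consumed = 1ξ₁ = 0.315 × 760 → ξ₁ = 239.4 kmol/h.
Yield of H: 1ξ₂ / 760 = 0.497 → ξ₂ = 377.7 kmol/h.
Outlet amounts (n = n₀ + Σ ν·ξ):
  E: 760 − 1(239.4) = 520.6
  D: 0 + 2(239.4) − 1(377.7) = 101.1
  H: 0 + 1(377.7) = 377.7

101 kmol/h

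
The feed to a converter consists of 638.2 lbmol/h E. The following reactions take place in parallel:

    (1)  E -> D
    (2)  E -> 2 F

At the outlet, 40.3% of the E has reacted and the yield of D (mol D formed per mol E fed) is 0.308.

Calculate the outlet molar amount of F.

Yield of D: 1ξ₁ / 638.2 = 0.308 → ξ₁ = 196.6 lbmol/h.
Conversion of E: 1ξ₁ + 1ξ₂ = 0.403 × 638.2 = 257.2 → ξ₂ = 60.63 lbmol/h.
Outlet amounts (n = n₀ + Σ ν·ξ):
  E: 638.2 − 1(196.6) − 1(60.63) = 381
  D: 0 + 1(196.6) = 196.6
  F: 0 + 2(60.63) = 121.3

121 lbmol/h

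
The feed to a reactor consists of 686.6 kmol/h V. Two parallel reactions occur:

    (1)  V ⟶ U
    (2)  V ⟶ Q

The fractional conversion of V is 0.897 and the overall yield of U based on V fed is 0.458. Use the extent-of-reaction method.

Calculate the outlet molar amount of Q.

Yield of U: 1ξ₁ / 686.6 = 0.458 → ξ₁ = 314.5 kmol/h.
Conversion of V: 1ξ₁ + 1ξ₂ = 0.897 × 686.6 = 615.9 → ξ₂ = 301.4 kmol/h.
Outlet amounts (n = n₀ + Σ ν·ξ):
  V: 686.6 − 1(314.5) − 1(301.4) = 70.72
  U: 0 + 1(314.5) = 314.5
  Q: 0 + 1(301.4) = 301.4

301 kmol/h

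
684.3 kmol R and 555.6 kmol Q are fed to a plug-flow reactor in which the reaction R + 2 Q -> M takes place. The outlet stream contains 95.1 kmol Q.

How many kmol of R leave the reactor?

454 kmol

For Q: n = n₀ − 2ξ → 95.1 = 555.6 − 2ξ, giving ξ = 230.2 kmol.
Outlet amounts (n = n₀ + ν ξ):
  R: 684.3 − 1(230.2) = 454
  Q: 555.6 − 2(230.2) = 95.1
  M: 0 + 1(230.2) = 230.2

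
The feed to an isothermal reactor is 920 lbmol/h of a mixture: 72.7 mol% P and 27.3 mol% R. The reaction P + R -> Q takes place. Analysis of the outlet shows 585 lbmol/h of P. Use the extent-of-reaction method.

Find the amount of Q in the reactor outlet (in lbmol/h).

For P: n = n₀ − 1ξ → 585 = 668.8 − 1ξ, giving ξ = 83.84 lbmol/h.
Outlet amounts (n = n₀ + ν ξ):
  P: 668.8 − 1(83.84) = 585
  R: 251.2 − 1(83.84) = 167.3
  Q: 0 + 1(83.84) = 83.84

83.8 lbmol/h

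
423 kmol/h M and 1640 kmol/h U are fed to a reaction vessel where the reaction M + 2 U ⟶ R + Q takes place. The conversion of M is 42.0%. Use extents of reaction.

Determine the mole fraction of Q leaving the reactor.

0.0942

M reacted = 0.42 × 423 = 177.7 kmol/h; ν_M = −1, so ξ = 177.7/1 = 177.7 kmol/h.
Outlet amounts (n = n₀ + ν ξ):
  M: 423 − 1(177.7) = 245.3
  U: 1640 − 2(177.7) = 1285
  R: 0 + 1(177.7) = 177.7
  Q: 0 + 1(177.7) = 177.7
Total out = 1885 kmol/h; y_Q = 177.7 / 1885 = 0.09423.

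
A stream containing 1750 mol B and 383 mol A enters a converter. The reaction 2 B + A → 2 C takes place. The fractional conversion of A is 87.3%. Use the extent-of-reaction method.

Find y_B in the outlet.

A reacted = 0.873 × 383 = 334.4 mol; ν_A = −1, so ξ = 334.4/1 = 334.4 mol.
Outlet amounts (n = n₀ + ν ξ):
  B: 1750 − 2(334.4) = 1081
  A: 383 − 1(334.4) = 48.64
  C: 0 + 2(334.4) = 668.7
Total out = 1799 mol; y_B = 1081 / 1799 = 0.6012.

0.601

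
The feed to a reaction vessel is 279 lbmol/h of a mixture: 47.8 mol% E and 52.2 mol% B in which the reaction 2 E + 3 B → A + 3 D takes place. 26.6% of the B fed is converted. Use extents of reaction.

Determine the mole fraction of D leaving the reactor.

0.146

B reacted = 0.266 × 145.6 = 38.74 lbmol/h; ν_B = −3, so ξ = 38.74/3 = 12.91 lbmol/h.
Outlet amounts (n = n₀ + ν ξ):
  E: 133.4 − 2(12.91) = 107.5
  B: 145.6 − 3(12.91) = 106.9
  A: 0 + 1(12.91) = 12.91
  D: 0 + 3(12.91) = 38.74
Total out = 266.1 lbmol/h; y_D = 38.74 / 266.1 = 0.1456.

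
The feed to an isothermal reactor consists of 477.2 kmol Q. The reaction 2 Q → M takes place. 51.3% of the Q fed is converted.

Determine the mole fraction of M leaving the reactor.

Q reacted = 0.513 × 477.2 = 244.8 kmol; ν_Q = −2, so ξ = 244.8/2 = 122.4 kmol.
Outlet amounts (n = n₀ + ν ξ):
  Q: 477.2 − 2(122.4) = 232.4
  M: 0 + 1(122.4) = 122.4
Total out = 354.8 kmol; y_M = 122.4 / 354.8 = 0.345.

0.345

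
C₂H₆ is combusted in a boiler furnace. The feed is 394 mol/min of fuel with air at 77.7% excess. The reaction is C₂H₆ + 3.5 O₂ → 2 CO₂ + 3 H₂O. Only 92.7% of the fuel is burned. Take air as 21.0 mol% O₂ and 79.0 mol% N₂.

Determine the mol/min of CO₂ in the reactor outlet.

730 mol/min

Stoichiometric O₂ = 3.5 × 394 = 1379 mol/min; O₂ fed = 1379 × 1.777 = 2450 mol/min.
N₂ fed = 2450 × 79/21 = 9218 mol/min.
Fuel reacted = 0.927 × 394 → ξ = 365.2 mol/min.
Outlet (n = n₀ + ν ξ):
  C₂H₆: 394 − 1(365.2) = 28.76
  O₂: 2450 − 3.5(365.2) = 1172
  N₂: 9218 (inert)
  CO₂: 0 + 2(365.2) = 730.5
  H₂O: 0 + 3(365.2) = 1096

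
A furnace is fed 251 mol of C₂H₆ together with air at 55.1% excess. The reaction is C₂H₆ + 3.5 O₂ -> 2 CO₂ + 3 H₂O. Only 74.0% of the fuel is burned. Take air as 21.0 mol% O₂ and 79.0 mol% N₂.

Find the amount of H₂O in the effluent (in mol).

Stoichiometric O₂ = 3.5 × 251 = 878.5 mol; O₂ fed = 878.5 × 1.551 = 1363 mol.
N₂ fed = 1363 × 79/21 = 5126 mol.
Fuel reacted = 0.74 × 251 → ξ = 185.7 mol.
Outlet (n = n₀ + ν ξ):
  C₂H₆: 251 − 1(185.7) = 65.26
  O₂: 1363 − 3.5(185.7) = 712.5
  N₂: 5126 (inert)
  CO₂: 0 + 2(185.7) = 371.5
  H₂O: 0 + 3(185.7) = 557.2

557 mol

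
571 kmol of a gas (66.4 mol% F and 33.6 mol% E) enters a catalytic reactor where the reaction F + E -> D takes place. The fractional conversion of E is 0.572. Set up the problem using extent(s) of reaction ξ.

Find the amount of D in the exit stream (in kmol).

110 kmol

E reacted = 0.572 × 191.9 = 109.7 kmol; ν_E = −1, so ξ = 109.7/1 = 109.7 kmol.
Outlet amounts (n = n₀ + ν ξ):
  F: 379.1 − 1(109.7) = 269.4
  E: 191.9 − 1(109.7) = 82.11
  D: 0 + 1(109.7) = 109.7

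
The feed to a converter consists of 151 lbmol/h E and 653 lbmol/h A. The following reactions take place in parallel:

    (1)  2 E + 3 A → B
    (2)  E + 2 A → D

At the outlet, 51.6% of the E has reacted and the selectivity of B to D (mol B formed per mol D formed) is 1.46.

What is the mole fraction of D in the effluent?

0.0307

Conversion of E: E consumed = 0.516 × 151 = 77.92 lbmol/h = 2ξ₁ + 1ξ₂.
Selectivity: 1ξ₁ / (1ξ₂) = 1.46 → ξ₁ = 1.46 ξ₂.
Substitute: (2·1.46 + 1) ξ₂ = 77.92 → ξ₂ = 19.88 lbmol/h, ξ₁ = 29.02 lbmol/h.
Outlet amounts (n = n₀ + Σ ν·ξ):
  E: 151 − 2(29.02) − 1(19.88) = 73.08
  A: 653 − 3(29.02) − 2(19.88) = 526.2
  B: 0 + 1(29.02) = 29.02
  D: 0 + 1(19.88) = 19.88
Total out = 648.2 lbmol/h; y_D = 19.88 / 648.2 = 0.03067.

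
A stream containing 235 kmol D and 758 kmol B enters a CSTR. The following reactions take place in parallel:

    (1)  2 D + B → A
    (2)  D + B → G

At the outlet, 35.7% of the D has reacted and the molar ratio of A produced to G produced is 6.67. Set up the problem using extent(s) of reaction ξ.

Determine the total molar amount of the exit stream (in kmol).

909 kmol

Conversion of D: D consumed = 0.357 × 235 = 83.89 kmol = 2ξ₁ + 1ξ₂.
Selectivity: 1ξ₁ / (1ξ₂) = 6.67 → ξ₁ = 6.67 ξ₂.
Substitute: (2·6.67 + 1) ξ₂ = 83.89 → ξ₂ = 5.85 kmol, ξ₁ = 39.02 kmol.
Outlet amounts (n = n₀ + Σ ν·ξ):
  D: 235 − 2(39.02) − 1(5.85) = 151.1
  B: 758 − 1(39.02) − 1(5.85) = 713.1
  A: 0 + 1(39.02) = 39.02
  G: 0 + 1(5.85) = 5.85
Total out = 151.1 + 713.1 + 39.02 + 5.85 = 909.1 kmol.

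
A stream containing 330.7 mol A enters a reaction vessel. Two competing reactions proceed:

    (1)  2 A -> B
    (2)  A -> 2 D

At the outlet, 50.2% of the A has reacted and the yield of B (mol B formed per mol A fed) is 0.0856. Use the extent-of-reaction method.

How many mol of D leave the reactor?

Yield of B: 1ξ₁ / 330.7 = 0.0856 → ξ₁ = 28.31 mol.
Conversion of A: 2ξ₁ + 1ξ₂ = 0.502 × 330.7 = 166 → ξ₂ = 109.4 mol.
Outlet amounts (n = n₀ + Σ ν·ξ):
  A: 330.7 − 2(28.31) − 1(109.4) = 164.7
  B: 0 + 1(28.31) = 28.31
  D: 0 + 2(109.4) = 218.8

219 mol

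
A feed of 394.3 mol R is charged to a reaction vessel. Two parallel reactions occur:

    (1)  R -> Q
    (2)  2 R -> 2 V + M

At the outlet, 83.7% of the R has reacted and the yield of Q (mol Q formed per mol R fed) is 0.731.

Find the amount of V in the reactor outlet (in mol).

41.8 mol

Yield of Q: 1ξ₁ / 394.3 = 0.731 → ξ₁ = 288.2 mol.
Conversion of R: 1ξ₁ + 2ξ₂ = 0.837 × 394.3 = 330 → ξ₂ = 20.9 mol.
Outlet amounts (n = n₀ + Σ ν·ξ):
  R: 394.3 − 1(288.2) − 2(20.9) = 64.27
  Q: 0 + 1(288.2) = 288.2
  V: 0 + 2(20.9) = 41.8
  M: 0 + 1(20.9) = 20.9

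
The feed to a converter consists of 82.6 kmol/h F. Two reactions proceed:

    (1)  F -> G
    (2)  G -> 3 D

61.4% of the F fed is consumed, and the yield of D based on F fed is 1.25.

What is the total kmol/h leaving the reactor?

Conversion of F: F consumed = 1ξ₁ = 0.614 × 82.6 → ξ₁ = 50.72 kmol/h.
Yield of D: 3ξ₂ / 82.6 = 1.25 → ξ₂ = 34.42 kmol/h.
Outlet amounts (n = n₀ + Σ ν·ξ):
  F: 82.6 − 1(50.72) = 31.88
  G: 0 + 1(50.72) − 1(34.42) = 16.3
  D: 0 + 3(34.42) = 103.2
Total out = 31.88 + 16.3 + 103.2 = 151.4 kmol/h.

151 kmol/h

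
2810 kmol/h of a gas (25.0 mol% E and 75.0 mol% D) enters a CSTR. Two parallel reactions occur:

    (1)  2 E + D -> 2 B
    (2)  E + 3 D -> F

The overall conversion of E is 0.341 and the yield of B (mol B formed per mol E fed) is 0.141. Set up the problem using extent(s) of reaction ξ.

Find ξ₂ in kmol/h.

ξ₂ = 140 kmol/h

Yield of B: 2ξ₁ / 702.5 = 0.141 → ξ₁ = 49.53 kmol/h.
Conversion of E: 2ξ₁ + 1ξ₂ = 0.341 × 702.5 = 239.6 → ξ₂ = 140.5 kmol/h.
Outlet amounts (n = n₀ + Σ ν·ξ):
  E: 702.5 − 2(49.53) − 1(140.5) = 462.9
  D: 2108 − 1(49.53) − 3(140.5) = 1636
  B: 0 + 2(49.53) = 99.05
  F: 0 + 1(140.5) = 140.5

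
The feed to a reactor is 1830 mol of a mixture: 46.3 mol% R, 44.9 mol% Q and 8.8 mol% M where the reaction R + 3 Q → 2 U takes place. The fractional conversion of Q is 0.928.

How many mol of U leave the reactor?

508 mol

Q reacted = 0.928 × 821.7 = 762.5 mol; ν_Q = −3, so ξ = 762.5/3 = 254.2 mol.
Outlet amounts (n = n₀ + ν ξ):
  R: 847.3 − 1(254.2) = 593.1
  Q: 821.7 − 3(254.2) = 59.16
  U: 0 + 2(254.2) = 508.3
  M: 161 (inert)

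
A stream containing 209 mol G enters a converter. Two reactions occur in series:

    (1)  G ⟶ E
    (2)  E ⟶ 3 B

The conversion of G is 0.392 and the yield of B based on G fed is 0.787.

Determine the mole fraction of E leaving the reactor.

0.085

Conversion of G: G consumed = 1ξ₁ = 0.392 × 209 → ξ₁ = 81.93 mol.
Yield of B: 3ξ₂ / 209 = 0.787 → ξ₂ = 54.83 mol.
Outlet amounts (n = n₀ + Σ ν·ξ):
  G: 209 − 1(81.93) = 127.1
  E: 0 + 1(81.93) − 1(54.83) = 27.1
  B: 0 + 3(54.83) = 164.5
Total out = 318.7 mol; y_E = 27.1 / 318.7 = 0.08505.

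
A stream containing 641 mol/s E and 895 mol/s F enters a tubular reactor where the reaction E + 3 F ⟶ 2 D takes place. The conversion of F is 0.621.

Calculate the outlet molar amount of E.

456 mol/s

F reacted = 0.621 × 895 = 555.8 mol/s; ν_F = −3, so ξ = 555.8/3 = 185.3 mol/s.
Outlet amounts (n = n₀ + ν ξ):
  E: 641 − 1(185.3) = 455.7
  F: 895 − 3(185.3) = 339.2
  D: 0 + 2(185.3) = 370.5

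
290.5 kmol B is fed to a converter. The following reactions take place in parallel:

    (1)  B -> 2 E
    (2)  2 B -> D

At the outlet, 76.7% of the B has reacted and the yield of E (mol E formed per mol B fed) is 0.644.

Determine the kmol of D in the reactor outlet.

64.6 kmol

Yield of E: 2ξ₁ / 290.5 = 0.644 → ξ₁ = 93.54 kmol.
Conversion of B: 1ξ₁ + 2ξ₂ = 0.767 × 290.5 = 222.8 → ξ₂ = 64.64 kmol.
Outlet amounts (n = n₀ + Σ ν·ξ):
  B: 290.5 − 1(93.54) − 2(64.64) = 67.69
  E: 0 + 2(93.54) = 187.1
  D: 0 + 1(64.64) = 64.64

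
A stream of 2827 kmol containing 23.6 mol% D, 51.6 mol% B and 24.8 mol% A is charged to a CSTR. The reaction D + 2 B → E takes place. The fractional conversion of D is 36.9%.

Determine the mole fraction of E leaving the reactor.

D reacted = 0.369 × 667.2 = 246.2 kmol; ν_D = −1, so ξ = 246.2/1 = 246.2 kmol.
Outlet amounts (n = n₀ + ν ξ):
  D: 667.2 − 1(246.2) = 421
  B: 1459 − 2(246.2) = 966.4
  E: 0 + 1(246.2) = 246.2
  A: 701.1 (inert)
Total out = 2335 kmol; y_E = 246.2 / 2335 = 0.1055.

0.105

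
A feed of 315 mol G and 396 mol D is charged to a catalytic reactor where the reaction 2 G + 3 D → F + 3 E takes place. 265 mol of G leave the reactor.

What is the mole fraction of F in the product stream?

For G: n = n₀ − 2ξ → 265 = 315 − 2ξ, giving ξ = 25 mol.
Outlet amounts (n = n₀ + ν ξ):
  G: 315 − 2(25) = 265
  D: 396 − 3(25) = 321
  F: 0 + 1(25) = 25
  E: 0 + 3(25) = 75
Total out = 686 mol; y_F = 25 / 686 = 0.03644.

0.0364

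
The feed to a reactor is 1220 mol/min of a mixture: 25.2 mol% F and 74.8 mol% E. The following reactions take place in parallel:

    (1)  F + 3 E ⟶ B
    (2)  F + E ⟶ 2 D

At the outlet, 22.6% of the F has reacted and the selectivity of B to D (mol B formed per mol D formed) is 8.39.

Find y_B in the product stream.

Conversion of F: F consumed = 0.226 × 307.4 = 69.48 mol/min = 1ξ₁ + 1ξ₂.
Selectivity: 1ξ₁ / (2ξ₂) = 8.39 → ξ₁ = 16.78 ξ₂.
Substitute: (1·16.78 + 1) ξ₂ = 69.48 → ξ₂ = 3.908 mol/min, ξ₁ = 65.57 mol/min.
Outlet amounts (n = n₀ + Σ ν·ξ):
  F: 307.4 − 1(65.57) − 1(3.908) = 238
  E: 912.6 − 3(65.57) − 1(3.908) = 711.9
  B: 0 + 1(65.57) = 65.57
  D: 0 + 2(3.908) = 7.816
Total out = 1023 mol/min; y_B = 65.57 / 1023 = 0.06408.

0.0641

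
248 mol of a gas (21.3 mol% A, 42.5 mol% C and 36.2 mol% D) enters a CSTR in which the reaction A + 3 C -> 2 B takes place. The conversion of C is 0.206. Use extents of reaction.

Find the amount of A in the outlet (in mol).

45.6 mol

C reacted = 0.206 × 105.4 = 21.71 mol; ν_C = −3, so ξ = 21.71/3 = 7.237 mol.
Outlet amounts (n = n₀ + ν ξ):
  A: 52.82 − 1(7.237) = 45.59
  C: 105.4 − 3(7.237) = 83.69
  B: 0 + 2(7.237) = 14.47
  D: 89.78 (inert)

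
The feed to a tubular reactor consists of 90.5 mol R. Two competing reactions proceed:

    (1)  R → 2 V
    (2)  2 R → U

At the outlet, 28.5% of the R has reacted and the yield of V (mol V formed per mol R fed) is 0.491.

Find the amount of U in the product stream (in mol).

Yield of V: 2ξ₁ / 90.5 = 0.491 → ξ₁ = 22.22 mol.
Conversion of R: 1ξ₁ + 2ξ₂ = 0.285 × 90.5 = 25.79 → ξ₂ = 1.787 mol.
Outlet amounts (n = n₀ + Σ ν·ξ):
  R: 90.5 − 1(22.22) − 2(1.787) = 64.71
  V: 0 + 2(22.22) = 44.44
  U: 0 + 1(1.787) = 1.787

1.79 mol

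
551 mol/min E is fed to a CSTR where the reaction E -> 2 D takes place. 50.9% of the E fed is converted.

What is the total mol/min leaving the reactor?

831 mol/min

E reacted = 0.509 × 551 = 280.5 mol/min; ν_E = −1, so ξ = 280.5/1 = 280.5 mol/min.
Outlet amounts (n = n₀ + ν ξ):
  E: 551 − 1(280.5) = 270.5
  D: 0 + 2(280.5) = 560.9
Total out = 270.5 + 560.9 = 831.5 mol/min.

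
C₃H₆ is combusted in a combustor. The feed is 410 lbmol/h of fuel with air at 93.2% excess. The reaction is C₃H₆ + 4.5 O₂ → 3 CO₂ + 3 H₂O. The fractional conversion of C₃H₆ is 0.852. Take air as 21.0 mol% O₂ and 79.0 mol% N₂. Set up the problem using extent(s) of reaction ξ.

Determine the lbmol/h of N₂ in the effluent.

13400 lbmol/h

Stoichiometric O₂ = 4.5 × 410 = 1845 lbmol/h; O₂ fed = 1845 × 1.932 = 3565 lbmol/h.
N₂ fed = 3565 × 79/21 = 13410 lbmol/h.
Fuel reacted = 0.852 × 410 → ξ = 349.3 lbmol/h.
Outlet (n = n₀ + ν ξ):
  C₃H₆: 410 − 1(349.3) = 60.68
  O₂: 3565 − 4.5(349.3) = 1993
  N₂: 13410 (inert)
  CO₂: 0 + 3(349.3) = 1048
  H₂O: 0 + 3(349.3) = 1048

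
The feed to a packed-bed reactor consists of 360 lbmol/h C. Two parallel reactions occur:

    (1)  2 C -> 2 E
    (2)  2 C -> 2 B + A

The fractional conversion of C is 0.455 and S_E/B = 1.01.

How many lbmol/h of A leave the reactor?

40.7 lbmol/h

Conversion of C: C consumed = 0.455 × 360 = 163.8 lbmol/h = 2ξ₁ + 2ξ₂.
Selectivity: 2ξ₁ / (2ξ₂) = 1.01 → ξ₁ = 1.01 ξ₂.
Substitute: (2·1.01 + 2) ξ₂ = 163.8 → ξ₂ = 40.75 lbmol/h, ξ₁ = 41.15 lbmol/h.
Outlet amounts (n = n₀ + Σ ν·ξ):
  C: 360 − 2(41.15) − 2(40.75) = 196.2
  E: 0 + 2(41.15) = 82.31
  B: 0 + 2(40.75) = 81.49
  A: 0 + 1(40.75) = 40.75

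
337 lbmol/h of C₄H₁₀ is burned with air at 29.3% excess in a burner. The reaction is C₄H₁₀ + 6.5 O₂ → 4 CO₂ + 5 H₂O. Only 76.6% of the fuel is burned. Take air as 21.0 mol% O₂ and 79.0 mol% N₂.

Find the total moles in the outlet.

Stoichiometric O₂ = 6.5 × 337 = 2190 lbmol/h; O₂ fed = 2190 × 1.293 = 2832 lbmol/h.
N₂ fed = 2832 × 79/21 = 10650 lbmol/h.
Fuel reacted = 0.766 × 337 → ξ = 258.1 lbmol/h.
Outlet (n = n₀ + ν ξ):
  C₄H₁₀: 337 − 1(258.1) = 78.86
  O₂: 2832 − 6.5(258.1) = 1154
  N₂: 10650 (inert)
  CO₂: 0 + 4(258.1) = 1033
  H₂O: 0 + 5(258.1) = 1291
Total out = 78.86 + 1154 + 10650 + 1033 + 1291 = 14210 lbmol/h.

14200 lbmol/h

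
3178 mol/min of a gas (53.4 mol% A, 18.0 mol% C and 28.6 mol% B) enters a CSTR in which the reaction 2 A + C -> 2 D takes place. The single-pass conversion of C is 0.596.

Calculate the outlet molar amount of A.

1020 mol/min

C reacted = 0.596 × 572 = 340.9 mol/min; ν_C = −1, so ξ = 340.9/1 = 340.9 mol/min.
Outlet amounts (n = n₀ + ν ξ):
  A: 1697 − 2(340.9) = 1015
  C: 572 − 1(340.9) = 231.1
  D: 0 + 2(340.9) = 681.9
  B: 908.9 (inert)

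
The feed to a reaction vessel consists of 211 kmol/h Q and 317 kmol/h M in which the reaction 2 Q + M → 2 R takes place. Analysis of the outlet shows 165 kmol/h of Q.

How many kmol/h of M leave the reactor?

294 kmol/h

For Q: n = n₀ − 2ξ → 165 = 211 − 2ξ, giving ξ = 23 kmol/h.
Outlet amounts (n = n₀ + ν ξ):
  Q: 211 − 2(23) = 165
  M: 317 − 1(23) = 294
  R: 0 + 2(23) = 46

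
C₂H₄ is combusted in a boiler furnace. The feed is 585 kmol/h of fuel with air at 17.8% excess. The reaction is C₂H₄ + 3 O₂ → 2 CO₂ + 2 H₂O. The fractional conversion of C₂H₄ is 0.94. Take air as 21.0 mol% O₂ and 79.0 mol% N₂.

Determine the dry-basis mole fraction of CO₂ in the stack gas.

Stoichiometric O₂ = 3 × 585 = 1755 kmol/h; O₂ fed = 1755 × 1.178 = 2067 kmol/h.
N₂ fed = 2067 × 79/21 = 7777 kmol/h.
Fuel reacted = 0.94 × 585 → ξ = 549.9 kmol/h.
Outlet (n = n₀ + ν ξ):
  C₂H₄: 585 − 1(549.9) = 35.1
  O₂: 2067 − 3(549.9) = 417.7
  N₂: 7777 (inert)
  CO₂: 0 + 2(549.9) = 1100
  H₂O: 0 + 2(549.9) = 1100
Dry total = 9330 kmol/h; y_CO₂ (dry) = 1100 / 9330 = 0.1179.

0.118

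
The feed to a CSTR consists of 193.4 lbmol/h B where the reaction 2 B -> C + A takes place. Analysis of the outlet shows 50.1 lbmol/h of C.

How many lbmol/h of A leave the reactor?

50.1 lbmol/h

For C: n = n₀ + 1ξ → 50.1 = 0 + 1ξ, giving ξ = 50.1 lbmol/h.
Outlet amounts (n = n₀ + ν ξ):
  B: 193.4 − 2(50.1) = 93.2
  C: 0 + 1(50.1) = 50.1
  A: 0 + 1(50.1) = 50.1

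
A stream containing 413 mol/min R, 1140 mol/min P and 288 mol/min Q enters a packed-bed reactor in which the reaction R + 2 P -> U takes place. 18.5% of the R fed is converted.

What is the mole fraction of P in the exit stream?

R reacted = 0.185 × 413 = 76.41 mol/min; ν_R = −1, so ξ = 76.41/1 = 76.41 mol/min.
Outlet amounts (n = n₀ + ν ξ):
  R: 413 − 1(76.41) = 336.6
  P: 1140 − 2(76.41) = 987.2
  U: 0 + 1(76.41) = 76.41
  Q: 288 (inert)
Total out = 1688 mol/min; y_P = 987.2 / 1688 = 0.5848.

0.585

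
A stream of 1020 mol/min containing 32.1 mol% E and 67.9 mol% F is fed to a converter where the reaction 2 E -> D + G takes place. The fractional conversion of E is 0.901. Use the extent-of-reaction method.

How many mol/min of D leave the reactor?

148 mol/min

E reacted = 0.901 × 327.4 = 295 mol/min; ν_E = −2, so ξ = 295/2 = 147.5 mol/min.
Outlet amounts (n = n₀ + ν ξ):
  E: 327.4 − 2(147.5) = 32.41
  D: 0 + 1(147.5) = 147.5
  G: 0 + 1(147.5) = 147.5
  F: 692.6 (inert)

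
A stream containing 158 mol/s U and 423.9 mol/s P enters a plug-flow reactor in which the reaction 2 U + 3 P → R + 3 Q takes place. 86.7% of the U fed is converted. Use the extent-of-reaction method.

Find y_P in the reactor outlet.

U reacted = 0.867 × 158 = 137 mol/s; ν_U = −2, so ξ = 137/2 = 68.49 mol/s.
Outlet amounts (n = n₀ + ν ξ):
  U: 158 − 2(68.49) = 21.01
  P: 423.9 − 3(68.49) = 218.4
  R: 0 + 1(68.49) = 68.49
  Q: 0 + 3(68.49) = 205.5
Total out = 513.4 mol/s; y_P = 218.4 / 513.4 = 0.4254.

0.425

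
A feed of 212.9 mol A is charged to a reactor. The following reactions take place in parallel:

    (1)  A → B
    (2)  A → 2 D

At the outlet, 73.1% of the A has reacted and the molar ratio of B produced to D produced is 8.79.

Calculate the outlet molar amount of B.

147 mol

Conversion of A: A consumed = 0.731 × 212.9 = 155.6 mol = 1ξ₁ + 1ξ₂.
Selectivity: 1ξ₁ / (2ξ₂) = 8.79 → ξ₁ = 17.58 ξ₂.
Substitute: (1·17.58 + 1) ξ₂ = 155.6 → ξ₂ = 8.376 mol, ξ₁ = 147.3 mol.
Outlet amounts (n = n₀ + Σ ν·ξ):
  A: 212.9 − 1(147.3) − 1(8.376) = 57.27
  B: 0 + 1(147.3) = 147.3
  D: 0 + 2(8.376) = 16.75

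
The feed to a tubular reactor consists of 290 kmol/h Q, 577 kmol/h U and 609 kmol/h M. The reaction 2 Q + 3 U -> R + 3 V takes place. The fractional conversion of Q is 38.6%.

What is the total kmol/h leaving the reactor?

Q reacted = 0.386 × 290 = 111.9 kmol/h; ν_Q = −2, so ξ = 111.9/2 = 55.97 kmol/h.
Outlet amounts (n = n₀ + ν ξ):
  Q: 290 − 2(55.97) = 178.1
  U: 577 − 3(55.97) = 409.1
  R: 0 + 1(55.97) = 55.97
  V: 0 + 3(55.97) = 167.9
  M: 609 (inert)
Total out = 178.1 + 409.1 + 55.97 + 167.9 + 609 = 1420 kmol/h.

1420 kmol/h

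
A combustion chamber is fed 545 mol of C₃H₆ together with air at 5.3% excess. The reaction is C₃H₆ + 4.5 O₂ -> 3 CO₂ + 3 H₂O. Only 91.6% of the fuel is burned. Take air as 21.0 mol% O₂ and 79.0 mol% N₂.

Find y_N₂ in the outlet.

0.742

Stoichiometric O₂ = 4.5 × 545 = 2452 mol; O₂ fed = 2452 × 1.053 = 2582 mol.
N₂ fed = 2582 × 79/21 = 9715 mol.
Fuel reacted = 0.916 × 545 → ξ = 499.2 mol.
Outlet (n = n₀ + ν ξ):
  C₃H₆: 545 − 1(499.2) = 45.78
  O₂: 2582 − 4.5(499.2) = 336
  N₂: 9715 (inert)
  CO₂: 0 + 3(499.2) = 1498
  H₂O: 0 + 3(499.2) = 1498
Total out = 13090 mol; y_N₂ = 9715 / 13090 = 0.7421.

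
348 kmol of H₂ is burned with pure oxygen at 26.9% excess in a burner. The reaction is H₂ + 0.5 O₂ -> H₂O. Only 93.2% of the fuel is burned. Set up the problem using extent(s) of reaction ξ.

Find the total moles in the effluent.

Stoichiometric O₂ = 0.5 × 348 = 174 kmol; O₂ fed = 174 × 1.269 = 220.8 kmol.
Fuel reacted = 0.932 × 348 → ξ = 324.3 kmol.
Outlet (n = n₀ + ν ξ):
  H₂: 348 − 1(324.3) = 23.66
  O₂: 220.8 − 0.5(324.3) = 58.64
  H₂O: 0 + 1(324.3) = 324.3
Total out = 23.66 + 58.64 + 324.3 = 406.6 kmol.

407 kmol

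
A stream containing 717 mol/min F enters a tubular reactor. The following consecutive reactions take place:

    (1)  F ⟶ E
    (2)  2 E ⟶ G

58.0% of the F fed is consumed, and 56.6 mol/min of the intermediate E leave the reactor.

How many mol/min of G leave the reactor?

Conversion of F: F consumed = 1ξ₁ = 0.58 × 717 → ξ₁ = 415.9 mol/min.
E balance: n_E = 0 + 1ξ₁ − 2ξ₂ = 56.6 → ξ₂ = (1·415.9 − 56.6)/2 = 179.6 mol/min.
Outlet amounts (n = n₀ + Σ ν·ξ):
  F: 717 − 1(415.9) = 301.1
  E: 0 + 1(415.9) − 2(179.6) = 56.6
  G: 0 + 1(179.6) = 179.6

180 mol/min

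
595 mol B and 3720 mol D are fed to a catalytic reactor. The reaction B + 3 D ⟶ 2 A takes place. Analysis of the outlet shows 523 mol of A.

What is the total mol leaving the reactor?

For A: n = n₀ + 2ξ → 523 = 0 + 2ξ, giving ξ = 261.5 mol.
Outlet amounts (n = n₀ + ν ξ):
  B: 595 − 1(261.5) = 333.5
  D: 3720 − 3(261.5) = 2936
  A: 0 + 2(261.5) = 523
Total out = 333.5 + 2936 + 523 = 3792 mol.

3790 mol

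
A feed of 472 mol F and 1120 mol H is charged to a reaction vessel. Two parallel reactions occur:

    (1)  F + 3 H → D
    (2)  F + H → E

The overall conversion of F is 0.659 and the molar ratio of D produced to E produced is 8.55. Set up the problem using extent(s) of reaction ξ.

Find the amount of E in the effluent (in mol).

Conversion of F: F consumed = 0.659 × 472 = 311 mol = 1ξ₁ + 1ξ₂.
Selectivity: 1ξ₁ / (1ξ₂) = 8.55 → ξ₁ = 8.55 ξ₂.
Substitute: (1·8.55 + 1) ξ₂ = 311 → ξ₂ = 32.57 mol, ξ₁ = 278.5 mol.
Outlet amounts (n = n₀ + Σ ν·ξ):
  F: 472 − 1(278.5) − 1(32.57) = 161
  H: 1120 − 3(278.5) − 1(32.57) = 252
  D: 0 + 1(278.5) = 278.5
  E: 0 + 1(32.57) = 32.57

32.6 mol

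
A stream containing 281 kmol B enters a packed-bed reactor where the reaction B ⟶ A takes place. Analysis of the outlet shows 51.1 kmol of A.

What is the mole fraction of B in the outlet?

For A: n = n₀ + 1ξ → 51.1 = 0 + 1ξ, giving ξ = 51.1 kmol.
Outlet amounts (n = n₀ + ν ξ):
  B: 281 − 1(51.1) = 229.9
  A: 0 + 1(51.1) = 51.1
Total out = 281 kmol; y_B = 229.9 / 281 = 0.8181.

0.818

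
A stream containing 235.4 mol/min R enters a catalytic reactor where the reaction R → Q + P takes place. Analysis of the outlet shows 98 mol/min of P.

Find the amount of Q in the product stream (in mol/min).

For P: n = n₀ + 1ξ → 98 = 0 + 1ξ, giving ξ = 98 mol/min.
Outlet amounts (n = n₀ + ν ξ):
  R: 235.4 − 1(98) = 137.4
  Q: 0 + 1(98) = 98
  P: 0 + 1(98) = 98

98 mol/min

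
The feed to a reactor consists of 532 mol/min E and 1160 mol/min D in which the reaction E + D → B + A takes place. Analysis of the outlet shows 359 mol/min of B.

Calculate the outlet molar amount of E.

173 mol/min

For B: n = n₀ + 1ξ → 359 = 0 + 1ξ, giving ξ = 359 mol/min.
Outlet amounts (n = n₀ + ν ξ):
  E: 532 − 1(359) = 173
  D: 1160 − 1(359) = 801
  B: 0 + 1(359) = 359
  A: 0 + 1(359) = 359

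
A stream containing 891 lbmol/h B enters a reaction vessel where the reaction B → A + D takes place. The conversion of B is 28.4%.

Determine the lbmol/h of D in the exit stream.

253 lbmol/h

B reacted = 0.284 × 891 = 253 lbmol/h; ν_B = −1, so ξ = 253/1 = 253 lbmol/h.
Outlet amounts (n = n₀ + ν ξ):
  B: 891 − 1(253) = 638
  A: 0 + 1(253) = 253
  D: 0 + 1(253) = 253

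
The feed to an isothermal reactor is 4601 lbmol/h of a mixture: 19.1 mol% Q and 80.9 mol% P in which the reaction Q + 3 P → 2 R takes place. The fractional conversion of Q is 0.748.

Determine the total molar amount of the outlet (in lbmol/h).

3290 lbmol/h

Q reacted = 0.748 × 878.8 = 657.3 lbmol/h; ν_Q = −1, so ξ = 657.3/1 = 657.3 lbmol/h.
Outlet amounts (n = n₀ + ν ξ):
  Q: 878.8 − 1(657.3) = 221.5
  P: 3722 − 3(657.3) = 1750
  R: 0 + 2(657.3) = 1315
Total out = 221.5 + 1750 + 1315 = 3286 lbmol/h.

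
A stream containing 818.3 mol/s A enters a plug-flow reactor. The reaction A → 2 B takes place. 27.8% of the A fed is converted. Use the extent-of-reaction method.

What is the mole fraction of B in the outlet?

A reacted = 0.278 × 818.3 = 227.5 mol/s; ν_A = −1, so ξ = 227.5/1 = 227.5 mol/s.
Outlet amounts (n = n₀ + ν ξ):
  A: 818.3 − 1(227.5) = 590.8
  B: 0 + 2(227.5) = 455
Total out = 1046 mol/s; y_B = 455 / 1046 = 0.4351.

0.435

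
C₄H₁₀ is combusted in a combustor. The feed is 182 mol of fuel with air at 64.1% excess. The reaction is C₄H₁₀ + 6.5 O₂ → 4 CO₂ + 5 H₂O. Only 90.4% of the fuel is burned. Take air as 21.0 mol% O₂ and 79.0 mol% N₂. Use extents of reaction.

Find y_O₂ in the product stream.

Stoichiometric O₂ = 6.5 × 182 = 1183 mol; O₂ fed = 1183 × 1.641 = 1941 mol.
N₂ fed = 1941 × 79/21 = 7303 mol.
Fuel reacted = 0.904 × 182 → ξ = 164.5 mol.
Outlet (n = n₀ + ν ξ):
  C₄H₁₀: 182 − 1(164.5) = 17.47
  O₂: 1941 − 6.5(164.5) = 871.9
  N₂: 7303 (inert)
  CO₂: 0 + 4(164.5) = 658.1
  H₂O: 0 + 5(164.5) = 822.6
Total out = 9673 mol; y_O₂ = 871.9 / 9673 = 0.09013.

0.0901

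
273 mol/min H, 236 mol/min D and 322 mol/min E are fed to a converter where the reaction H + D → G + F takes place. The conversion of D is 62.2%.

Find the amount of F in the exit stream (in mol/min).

D reacted = 0.622 × 236 = 146.8 mol/min; ν_D = −1, so ξ = 146.8/1 = 146.8 mol/min.
Outlet amounts (n = n₀ + ν ξ):
  H: 273 − 1(146.8) = 126.2
  D: 236 − 1(146.8) = 89.21
  G: 0 + 1(146.8) = 146.8
  F: 0 + 1(146.8) = 146.8
  E: 322 (inert)

147 mol/min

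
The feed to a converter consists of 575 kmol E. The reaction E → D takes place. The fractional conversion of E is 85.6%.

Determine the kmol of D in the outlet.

E reacted = 0.856 × 575 = 492.2 kmol; ν_E = −1, so ξ = 492.2/1 = 492.2 kmol.
Outlet amounts (n = n₀ + ν ξ):
  E: 575 − 1(492.2) = 82.8
  D: 0 + 1(492.2) = 492.2

492 kmol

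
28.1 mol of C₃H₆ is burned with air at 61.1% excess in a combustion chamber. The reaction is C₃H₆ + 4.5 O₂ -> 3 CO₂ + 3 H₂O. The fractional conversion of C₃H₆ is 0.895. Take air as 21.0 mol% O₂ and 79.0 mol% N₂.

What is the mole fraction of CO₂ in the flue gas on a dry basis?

Stoichiometric O₂ = 4.5 × 28.1 = 126.5 mol; O₂ fed = 126.5 × 1.611 = 203.7 mol.
N₂ fed = 203.7 × 79/21 = 766.3 mol.
Fuel reacted = 0.895 × 28.1 → ξ = 25.15 mol.
Outlet (n = n₀ + ν ξ):
  C₃H₆: 28.1 − 1(25.15) = 2.95
  O₂: 203.7 − 4.5(25.15) = 90.54
  N₂: 766.3 (inert)
  CO₂: 0 + 3(25.15) = 75.45
  H₂O: 0 + 3(25.15) = 75.45
Dry total = 935.3 mol; y_CO₂ (dry) = 75.45 / 935.3 = 0.08067.

0.0807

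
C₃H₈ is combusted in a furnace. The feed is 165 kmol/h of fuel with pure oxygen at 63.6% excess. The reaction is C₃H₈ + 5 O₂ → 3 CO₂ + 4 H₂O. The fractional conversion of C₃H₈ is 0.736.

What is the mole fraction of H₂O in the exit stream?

Stoichiometric O₂ = 5 × 165 = 825 kmol/h; O₂ fed = 825 × 1.636 = 1350 kmol/h.
Fuel reacted = 0.736 × 165 → ξ = 121.4 kmol/h.
Outlet (n = n₀ + ν ξ):
  C₃H₈: 165 − 1(121.4) = 43.56
  O₂: 1350 − 5(121.4) = 742.5
  CO₂: 0 + 3(121.4) = 364.3
  H₂O: 0 + 4(121.4) = 485.8
Total out = 1636 kmol/h; y_H₂O = 485.8 / 1636 = 0.2969.

0.297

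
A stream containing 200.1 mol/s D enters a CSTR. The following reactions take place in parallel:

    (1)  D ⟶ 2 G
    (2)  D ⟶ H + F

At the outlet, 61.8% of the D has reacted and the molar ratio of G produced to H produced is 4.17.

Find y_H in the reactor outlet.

Conversion of D: D consumed = 0.618 × 200.1 = 123.7 mol/s = 1ξ₁ + 1ξ₂.
Selectivity: 2ξ₁ / (1ξ₂) = 4.17 → ξ₁ = 2.085 ξ₂.
Substitute: (1·2.085 + 1) ξ₂ = 123.7 → ξ₂ = 40.08 mol/s, ξ₁ = 83.58 mol/s.
Outlet amounts (n = n₀ + Σ ν·ξ):
  D: 200.1 − 1(83.58) − 1(40.08) = 76.44
  G: 0 + 2(83.58) = 167.2
  H: 0 + 1(40.08) = 40.08
  F: 0 + 1(40.08) = 40.08
Total out = 323.8 mol/s; y_H = 40.08 / 323.8 = 0.1238.

0.124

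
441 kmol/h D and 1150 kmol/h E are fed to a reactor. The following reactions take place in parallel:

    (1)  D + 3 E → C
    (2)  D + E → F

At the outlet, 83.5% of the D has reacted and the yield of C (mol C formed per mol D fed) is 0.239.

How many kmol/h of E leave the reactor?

Yield of C: 1ξ₁ / 441 = 0.239 → ξ₁ = 105.4 kmol/h.
Conversion of D: 1ξ₁ + 1ξ₂ = 0.835 × 441 = 368.2 → ξ₂ = 262.8 kmol/h.
Outlet amounts (n = n₀ + Σ ν·ξ):
  D: 441 − 1(105.4) − 1(262.8) = 72.77
  E: 1150 − 3(105.4) − 1(262.8) = 571
  C: 0 + 1(105.4) = 105.4
  F: 0 + 1(262.8) = 262.8

571 kmol/h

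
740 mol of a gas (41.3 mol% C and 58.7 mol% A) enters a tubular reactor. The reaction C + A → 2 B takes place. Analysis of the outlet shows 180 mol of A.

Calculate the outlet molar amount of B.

For A: n = n₀ − 1ξ → 180 = 434.4 − 1ξ, giving ξ = 254.4 mol.
Outlet amounts (n = n₀ + ν ξ):
  C: 305.6 − 1(254.4) = 51.24
  A: 434.4 − 1(254.4) = 180
  B: 0 + 2(254.4) = 508.8

509 mol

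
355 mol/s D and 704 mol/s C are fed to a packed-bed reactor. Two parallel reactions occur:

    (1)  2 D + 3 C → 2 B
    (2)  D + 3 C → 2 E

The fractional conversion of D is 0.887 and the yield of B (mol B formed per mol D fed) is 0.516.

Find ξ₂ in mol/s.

Yield of B: 2ξ₁ / 355 = 0.516 → ξ₁ = 91.59 mol/s.
Conversion of D: 2ξ₁ + 1ξ₂ = 0.887 × 355 = 314.9 → ξ₂ = 131.7 mol/s.
Outlet amounts (n = n₀ + Σ ν·ξ):
  D: 355 − 2(91.59) − 1(131.7) = 40.12
  C: 704 − 3(91.59) − 3(131.7) = 34.12
  B: 0 + 2(91.59) = 183.2
  E: 0 + 2(131.7) = 263.4

ξ₂ = 132 mol/s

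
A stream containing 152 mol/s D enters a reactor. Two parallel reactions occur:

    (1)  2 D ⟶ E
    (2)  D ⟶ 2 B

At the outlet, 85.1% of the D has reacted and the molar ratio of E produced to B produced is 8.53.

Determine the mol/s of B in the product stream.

Conversion of D: D consumed = 0.851 × 152 = 129.4 mol/s = 2ξ₁ + 1ξ₂.
Selectivity: 1ξ₁ / (2ξ₂) = 8.53 → ξ₁ = 17.06 ξ₂.
Substitute: (2·17.06 + 1) ξ₂ = 129.4 → ξ₂ = 3.683 mol/s, ξ₁ = 62.83 mol/s.
Outlet amounts (n = n₀ + Σ ν·ξ):
  D: 152 − 2(62.83) − 1(3.683) = 22.65
  E: 0 + 1(62.83) = 62.83
  B: 0 + 2(3.683) = 7.366

7.37 mol/s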